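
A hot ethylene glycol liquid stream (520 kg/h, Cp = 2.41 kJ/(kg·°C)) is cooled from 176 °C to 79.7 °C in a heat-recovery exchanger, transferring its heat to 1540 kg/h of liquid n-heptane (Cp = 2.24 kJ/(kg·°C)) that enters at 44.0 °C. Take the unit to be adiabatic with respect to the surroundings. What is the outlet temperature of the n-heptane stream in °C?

T_c,out = 79.0 °C

Heat released by hot stream: Q = 520 × 2.41 × (176 − 79.7) = 120680 kJ/h
Energy balance on cold side (adiabatic exchanger): Q = ṁ_c·Cp_c·(T_c,out − T_c,in)
T_c,out = 44.0 + 120680/(1540 × 2.24) = 78.985 °C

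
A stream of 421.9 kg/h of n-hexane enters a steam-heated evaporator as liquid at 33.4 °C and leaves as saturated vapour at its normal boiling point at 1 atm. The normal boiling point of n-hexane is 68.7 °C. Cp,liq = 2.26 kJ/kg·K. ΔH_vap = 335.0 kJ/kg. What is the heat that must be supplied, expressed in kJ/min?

Q = 2920 kJ/min

liquid 33.4→68.7 °C: 79.778 kJ/kg
vaporisation at 68.7 °C: 335 kJ/kg
Δh = 79.778 + 335 = 414.78 kJ/kg
Q = ṁ·Δh = 421.9 kg/h × 414.78 kJ/kg = 174990 kJ/h
|Q| = 48.61 kW = 2916.6 kJ/min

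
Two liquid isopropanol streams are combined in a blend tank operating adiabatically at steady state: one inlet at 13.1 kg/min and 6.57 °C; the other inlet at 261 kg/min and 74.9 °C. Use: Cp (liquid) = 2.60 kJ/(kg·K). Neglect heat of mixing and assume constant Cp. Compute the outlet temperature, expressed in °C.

Adiabatic, steady state ⇒ Σ ṁᵢCp,ᵢ(T_out − Tᵢ) = 0
Σ ṁᵢCp,ᵢTᵢ = 13.1×2.60×6.57 + 261×2.60×74.9 = 51051
Σ ṁᵢCp,ᵢ = 13.1×2.60 + 261×2.60 = 712.66
T_out = 51051 / 712.66 = 71.634 °C

T_out = 71.6 °C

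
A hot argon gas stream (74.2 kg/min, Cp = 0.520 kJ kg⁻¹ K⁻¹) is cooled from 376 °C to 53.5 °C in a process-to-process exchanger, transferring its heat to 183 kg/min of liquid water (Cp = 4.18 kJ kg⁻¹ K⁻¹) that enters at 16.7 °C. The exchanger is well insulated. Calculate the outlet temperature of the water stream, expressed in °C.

Heat released by hot stream: Q = 74.2 × 0.520 × (376 − 53.5) = 12443 kJ/min
Energy balance on cold side (adiabatic exchanger): Q = ṁ_c·Cp_c·(T_c,out − T_c,in)
T_c,out = 16.7 + 12443/(183 × 4.18) = 32.967 °C

T_c,out = 33.0 °C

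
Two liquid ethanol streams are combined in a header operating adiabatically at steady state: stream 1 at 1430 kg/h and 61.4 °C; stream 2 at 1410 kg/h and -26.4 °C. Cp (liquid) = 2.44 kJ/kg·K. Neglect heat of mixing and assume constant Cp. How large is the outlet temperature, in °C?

Adiabatic, steady state ⇒ Σ ṁᵢCp,ᵢ(T_out − Tᵢ) = 0
T_out = Σ ṁᵢCp,ᵢTᵢ / Σ ṁᵢCp,ᵢ
      = 123410 / 6929.6 = 17.809 °C

T_out = 17.8 °C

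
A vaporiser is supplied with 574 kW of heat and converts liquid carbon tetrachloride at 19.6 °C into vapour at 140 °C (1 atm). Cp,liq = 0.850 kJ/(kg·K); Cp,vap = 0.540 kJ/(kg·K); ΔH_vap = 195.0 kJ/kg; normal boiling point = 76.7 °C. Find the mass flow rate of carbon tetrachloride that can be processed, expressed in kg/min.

ṁ = 124 kg/min

Δh = 0.850×(76.7−19.6) + 195.0 + 0.540×(140−76.7) = 277.72 kJ/kg
Q = 574 kW = 574 kJ/s = 34440 kJ/min
ṁ = Q/Δh = 34440 / 277.72 = 124.01 kg/min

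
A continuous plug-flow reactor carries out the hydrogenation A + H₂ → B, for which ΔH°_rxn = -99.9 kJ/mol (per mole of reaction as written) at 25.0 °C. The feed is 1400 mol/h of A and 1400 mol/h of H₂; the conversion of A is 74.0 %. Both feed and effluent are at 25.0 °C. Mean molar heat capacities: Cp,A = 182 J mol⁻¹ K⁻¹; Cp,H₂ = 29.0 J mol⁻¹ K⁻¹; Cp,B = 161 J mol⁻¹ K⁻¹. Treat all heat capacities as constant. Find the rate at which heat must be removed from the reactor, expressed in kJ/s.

Extent of reaction ξ = 0.740 × 1400 = 1036 mol/h
Reaction term: ξ·ΔH°_rxn = 1036 × -99.9 = -103500 kJ/h
Q = ΔH = -103500 kJ/h = -28.749 kW
Heat removed = 28.749 kJ/s

Q_out = 28.7 kJ/s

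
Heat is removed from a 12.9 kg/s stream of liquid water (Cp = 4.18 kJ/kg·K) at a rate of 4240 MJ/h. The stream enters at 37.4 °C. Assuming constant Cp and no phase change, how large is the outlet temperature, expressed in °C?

Q = 4240 MJ/h = 1177.8 kJ/s
ΔT = Q/(ṁ·Cp) = 1177.8/(12.9×4.18) = 21.842 K
T_out = 37.4 − 21.842 = 15.558 °C

T_out = 15.6 °C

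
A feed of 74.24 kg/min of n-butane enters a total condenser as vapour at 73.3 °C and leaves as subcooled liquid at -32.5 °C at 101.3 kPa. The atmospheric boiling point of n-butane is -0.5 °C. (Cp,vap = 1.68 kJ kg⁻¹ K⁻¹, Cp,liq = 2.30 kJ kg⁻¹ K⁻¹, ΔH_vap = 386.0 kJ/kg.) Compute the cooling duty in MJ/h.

vapour 73.3→-0.5 °C: -123.98 kJ/kg
condensation at -0.5 °C: -386 kJ/kg
liquid -0.5→-32.5 °C: -73.6 kJ/kg
Δh = -123.98 + -386 + -73.6 = -583.58 kJ/kg
Q = ṁ·Δh = 74.24 kg/min × -583.58 kJ/kg = -43325 kJ/min
|Q| = 722.09 kW = 2599.5 MJ/h

Q_c = 2600 MJ/h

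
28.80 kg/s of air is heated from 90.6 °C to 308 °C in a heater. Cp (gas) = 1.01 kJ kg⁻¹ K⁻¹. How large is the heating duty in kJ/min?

Q = 379000 kJ/min

Q = ṁ·Cp·ΔT = 28.80 × 1.01 × (308 − 90.6) = 6323.7 kJ/s
Heating duty = 379420 kJ/min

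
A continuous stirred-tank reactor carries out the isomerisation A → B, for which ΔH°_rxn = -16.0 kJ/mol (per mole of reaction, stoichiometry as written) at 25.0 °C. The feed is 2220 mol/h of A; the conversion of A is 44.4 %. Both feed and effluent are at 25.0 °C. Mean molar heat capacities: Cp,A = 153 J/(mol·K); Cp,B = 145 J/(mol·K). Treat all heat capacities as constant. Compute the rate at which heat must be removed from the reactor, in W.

Extent of reaction ξ = 0.444 × 2220 = 985.68 mol/h
Reaction term: ξ·ΔH°_rxn = 985.68 × -16.0 = -15771 kJ/h
Q = ΔH = -15771 kJ/h = -4.3808 kW
Heat removed = 4380.8 W

Q_out = 4380 W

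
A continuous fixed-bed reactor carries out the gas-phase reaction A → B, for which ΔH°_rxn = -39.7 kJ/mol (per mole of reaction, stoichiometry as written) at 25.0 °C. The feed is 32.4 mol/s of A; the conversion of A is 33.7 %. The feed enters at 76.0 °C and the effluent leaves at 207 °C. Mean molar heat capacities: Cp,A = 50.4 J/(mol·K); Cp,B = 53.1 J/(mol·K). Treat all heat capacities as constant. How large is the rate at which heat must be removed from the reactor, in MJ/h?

Q_out = 771 MJ/h

Extent of reaction ξ = 0.337 × 32.4 = 10.919 mol/s
Reaction term: ξ·ΔH°_rxn = 10.919 × -39.7 = -433.48 kJ/s
Sensible, feed 76.0→25 °C: -83.281 kJ/s
Outlet flows (mol/s): A 21.481, B 10.919
Sensible, products 25→207 °C: 302.56 kJ/s
Q = ΔH = -214.19 kJ/s = -214.19 kW
Heat removed = 771.1 MJ/h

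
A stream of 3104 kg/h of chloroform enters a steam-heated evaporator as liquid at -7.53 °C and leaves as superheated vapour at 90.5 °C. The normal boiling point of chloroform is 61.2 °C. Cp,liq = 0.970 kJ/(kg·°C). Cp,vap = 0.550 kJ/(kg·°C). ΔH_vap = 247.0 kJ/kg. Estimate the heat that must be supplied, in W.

liquid -7.53→61.2 °C: 66.668 kJ/kg
vaporisation at 61.2 °C: 247 kJ/kg
vapour 61.2→90.5 °C: 16.115 kJ/kg
Δh = 66.668 + 247 + 16.115 = 329.78 kJ/kg
Q = ṁ·Δh = 3104 kg/h × 329.78 kJ/kg = 1.0236e+06 kJ/h
|Q| = 284.35 kW = 284350 W

Q = 284000 W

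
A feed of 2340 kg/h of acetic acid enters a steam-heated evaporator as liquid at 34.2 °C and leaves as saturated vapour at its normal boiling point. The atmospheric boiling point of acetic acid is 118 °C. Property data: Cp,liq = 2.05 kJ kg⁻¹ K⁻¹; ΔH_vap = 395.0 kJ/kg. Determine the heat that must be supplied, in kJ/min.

liquid 34.2→118 °C: 171.79 kJ/kg
vaporisation at 118 °C: 395 kJ/kg
Δh = 171.79 + 395 = 566.79 kJ/kg
Q = ṁ·Δh = 2340 kg/h × 566.79 kJ/kg = 1.3263e+06 kJ/h
|Q| = 368.41 kW = 22105 kJ/min

Q = 22100 kJ/min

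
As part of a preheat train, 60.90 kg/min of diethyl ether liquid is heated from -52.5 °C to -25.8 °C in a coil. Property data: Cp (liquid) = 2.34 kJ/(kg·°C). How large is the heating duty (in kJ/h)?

Q = 228000 kJ/h

Q = ṁ·Cp·ΔT = 60.90 × 2.34 × (-25.8 − -52.5) = 3804.9 kJ/min
Converting: 3804.9 / 60 s = 63.415 kW
Heating duty = 228290 kJ/h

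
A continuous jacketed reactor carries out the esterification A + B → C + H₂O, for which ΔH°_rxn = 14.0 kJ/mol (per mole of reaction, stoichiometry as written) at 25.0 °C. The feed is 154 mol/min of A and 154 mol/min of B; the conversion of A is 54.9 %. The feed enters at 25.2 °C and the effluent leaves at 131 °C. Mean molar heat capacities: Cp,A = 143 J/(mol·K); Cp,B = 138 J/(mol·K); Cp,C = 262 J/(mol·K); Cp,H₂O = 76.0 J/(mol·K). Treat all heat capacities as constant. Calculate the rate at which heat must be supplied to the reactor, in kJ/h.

Q_in = 376000 kJ/h

Extent of reaction ξ = 0.549 × 154 = 84.546 mol/min
Reaction term: ξ·ΔH°_rxn = 84.546 × 14.0 = 1183.6 kJ/min
Sensible, feed 25.2→25 °C: -8.6548 kJ/min
Outlet flows (mol/min): A 69.454, B 69.454, C 84.546, H₂O 84.546
Sensible, products 25→131 °C: 5097.9 kJ/min
Q = ΔH = 6272.9 kJ/min = 104.55 kW
Heat supplied = 376370 kJ/h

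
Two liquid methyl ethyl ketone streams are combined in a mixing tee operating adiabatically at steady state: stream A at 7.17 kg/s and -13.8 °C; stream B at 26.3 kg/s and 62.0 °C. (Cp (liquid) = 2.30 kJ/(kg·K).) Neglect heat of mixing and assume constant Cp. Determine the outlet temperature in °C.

Adiabatic, steady state ⇒ Σ ṁᵢCp,ᵢ(T_out − Tᵢ) = 0
Σ ṁᵢCp,ᵢTᵢ = 7.17×2.30×-13.8 + 26.3×2.30×62.0 = 3522.8
Σ ṁᵢCp,ᵢ = 7.17×2.30 + 26.3×2.30 = 76.981
T_out = 3522.8 / 76.981 = 45.762 °C

T_out = 45.8 °C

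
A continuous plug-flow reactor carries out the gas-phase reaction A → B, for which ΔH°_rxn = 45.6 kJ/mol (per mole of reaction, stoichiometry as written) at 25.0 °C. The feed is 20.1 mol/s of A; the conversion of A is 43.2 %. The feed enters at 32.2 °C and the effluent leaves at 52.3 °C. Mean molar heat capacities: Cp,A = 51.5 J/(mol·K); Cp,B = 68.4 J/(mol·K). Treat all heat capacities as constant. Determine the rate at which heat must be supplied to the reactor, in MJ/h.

Extent of reaction ξ = 0.432 × 20.1 = 8.6832 mol/s
Reaction term: ξ·ΔH°_rxn = 8.6832 × 45.6 = 395.95 kJ/s
Sensible, feed 32.2→25 °C: -7.4531 kJ/s
Outlet flows (mol/s): A 11.417, B 8.6832
Sensible, products 25→52.3 °C: 32.266 kJ/s
Q = ΔH = 420.77 kJ/s = 420.77 kW
Heat supplied = 1514.8 MJ/h

Q_in = 1510 MJ/h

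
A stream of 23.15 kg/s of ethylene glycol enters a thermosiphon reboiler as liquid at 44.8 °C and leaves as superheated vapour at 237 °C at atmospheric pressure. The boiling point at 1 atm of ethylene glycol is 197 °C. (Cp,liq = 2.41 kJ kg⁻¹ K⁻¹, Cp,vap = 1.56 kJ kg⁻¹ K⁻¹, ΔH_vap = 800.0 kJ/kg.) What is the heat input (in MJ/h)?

liquid 44.8→197 °C: 366.8 kJ/kg
vaporisation at 197 °C: 800 kJ/kg
vapour 197→237 °C: 62.4 kJ/kg
Δh = 366.8 + 800 + 62.4 = 1229.2 kJ/kg
Q = ṁ·Δh = 23.15 kg/s × 1229.2 kJ/kg = 28456 kJ/s
|Q| = 28456 kW = 102440 MJ/h

Q = 102000 MJ/h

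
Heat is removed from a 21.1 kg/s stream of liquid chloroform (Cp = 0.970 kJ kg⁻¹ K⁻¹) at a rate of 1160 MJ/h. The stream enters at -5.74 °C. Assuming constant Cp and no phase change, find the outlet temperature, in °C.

Q = 1160 MJ/h = 322.22 kJ/s
ΔT = Q/(ṁ·Cp) = 322.22/(21.1×0.970) = 15.744 K
T_out = -5.74 − 15.744 = -21.484 °C

T_out = -21.5 °C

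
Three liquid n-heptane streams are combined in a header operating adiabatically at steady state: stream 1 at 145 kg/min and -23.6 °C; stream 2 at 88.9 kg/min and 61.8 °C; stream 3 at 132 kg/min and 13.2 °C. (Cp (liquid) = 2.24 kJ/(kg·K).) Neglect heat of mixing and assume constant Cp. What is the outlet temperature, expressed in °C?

Adiabatic, steady state ⇒ Σ ṁᵢCp,ᵢ(T_out − Tᵢ) = 0
T_out = Σ ṁᵢCp,ᵢTᵢ / Σ ṁᵢCp,ᵢ
      = 8544.3 / 819.62 = 10.425 °C

T_out = 10.4 °C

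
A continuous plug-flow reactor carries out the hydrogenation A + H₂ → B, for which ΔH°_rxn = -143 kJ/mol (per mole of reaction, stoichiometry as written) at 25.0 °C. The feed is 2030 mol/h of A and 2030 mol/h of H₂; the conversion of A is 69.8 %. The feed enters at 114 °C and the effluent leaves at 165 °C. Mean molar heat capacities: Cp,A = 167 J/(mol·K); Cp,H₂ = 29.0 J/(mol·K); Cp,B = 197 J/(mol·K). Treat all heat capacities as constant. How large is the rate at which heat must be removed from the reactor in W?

Q_out = 50600 W

Extent of reaction ξ = 0.698 × 2030 = 1416.9 mol/h
Reaction term: ξ·ΔH°_rxn = 1416.9 × -143 = -202620 kJ/h
Sensible, feed 114→25 °C: -35411 kJ/h
Outlet flows (mol/h): A 613.06, H₂ 613.06, B 1416.9
Sensible, products 25→165 °C: 55902 kJ/h
Q = ΔH = -182130 kJ/h = -50.592 kW
Heat removed = 50592 W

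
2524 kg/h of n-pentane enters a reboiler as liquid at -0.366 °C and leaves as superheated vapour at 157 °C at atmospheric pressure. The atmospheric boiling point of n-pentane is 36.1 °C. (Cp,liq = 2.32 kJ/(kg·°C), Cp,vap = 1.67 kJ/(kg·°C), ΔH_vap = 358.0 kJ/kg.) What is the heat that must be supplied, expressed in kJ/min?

Q = 27100 kJ/min

liquid -0.366→36.1 °C: 84.601 kJ/kg
vaporisation at 36.1 °C: 358 kJ/kg
vapour 36.1→157 °C: 201.9 kJ/kg
Δh = 84.601 + 358 + 201.9 = 644.5 kJ/kg
Q = ṁ·Δh = 2524 kg/h × 644.5 kJ/kg = 1.6267e+06 kJ/h
|Q| = 451.87 kW = 27112 kJ/min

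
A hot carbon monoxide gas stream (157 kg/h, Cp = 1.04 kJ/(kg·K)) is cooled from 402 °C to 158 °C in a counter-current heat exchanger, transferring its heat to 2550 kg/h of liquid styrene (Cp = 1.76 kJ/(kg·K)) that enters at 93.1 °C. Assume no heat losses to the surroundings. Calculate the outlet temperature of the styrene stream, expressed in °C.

T_c,out = 102 °C

Heat released by hot stream: Q = 157 × 1.04 × (402 − 158) = 39840 kJ/h
Energy balance on cold side (adiabatic exchanger): Q = ṁ_c·Cp_c·(T_c,out − T_c,in)
T_c,out = 93.1 + 39840/(2550 × 1.76) = 101.98 °C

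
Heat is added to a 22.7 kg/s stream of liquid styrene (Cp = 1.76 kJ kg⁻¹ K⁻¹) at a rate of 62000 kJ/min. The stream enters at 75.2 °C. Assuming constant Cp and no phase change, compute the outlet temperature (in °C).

T_out = 101 °C

Q = 62000 kJ/min = 1033.3 kJ/s
ΔT = Q/(ṁ·Cp) = 1033.3/(22.7×1.76) = 25.864 K
T_out = 75.2 + 25.864 = 101.06 °C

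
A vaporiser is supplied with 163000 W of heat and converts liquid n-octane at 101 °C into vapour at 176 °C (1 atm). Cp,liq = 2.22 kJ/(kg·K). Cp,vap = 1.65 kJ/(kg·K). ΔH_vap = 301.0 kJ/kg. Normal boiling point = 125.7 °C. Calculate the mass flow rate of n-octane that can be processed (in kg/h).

ṁ = 1340 kg/h

Δh = 2.22×(125.7−101) + 301.0 + 1.65×(176−125.7) = 438.83 kJ/kg
Q = 163000 W = 163 kJ/s = 586800 kJ/h
ṁ = Q/Δh = 586800 / 438.83 = 1337.2 kg/h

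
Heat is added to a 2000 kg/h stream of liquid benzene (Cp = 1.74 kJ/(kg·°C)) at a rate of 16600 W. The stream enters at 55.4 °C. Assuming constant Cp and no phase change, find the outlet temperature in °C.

T_out = 72.6 °C

Q = 16600 W = 59760 kJ/h
ΔT = Q/(ṁ·Cp) = 59760/(2000×1.74) = 17.172 K
T_out = 55.4 + 17.172 = 72.572 °C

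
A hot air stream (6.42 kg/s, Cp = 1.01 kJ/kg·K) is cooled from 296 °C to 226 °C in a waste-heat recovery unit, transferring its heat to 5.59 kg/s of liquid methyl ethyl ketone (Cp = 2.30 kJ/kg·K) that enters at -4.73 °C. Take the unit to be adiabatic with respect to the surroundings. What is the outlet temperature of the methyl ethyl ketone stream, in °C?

Heat released by hot stream: Q = 6.42 × 1.01 × (296 − 226) = 453.89 kJ/s
Energy balance on cold side (adiabatic exchanger): Q = ṁ_c·Cp_c·(T_c,out − T_c,in)
T_c,out = -4.73 + 453.89/(5.59 × 2.30) = 30.573 °C

T_c,out = 30.6 °C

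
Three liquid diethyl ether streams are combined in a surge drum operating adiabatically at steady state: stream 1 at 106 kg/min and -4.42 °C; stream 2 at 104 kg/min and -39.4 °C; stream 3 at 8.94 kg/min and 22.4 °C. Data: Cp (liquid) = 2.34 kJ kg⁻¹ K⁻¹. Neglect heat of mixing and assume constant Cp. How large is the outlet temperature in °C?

T_out = -19.9 °C

No heat crosses the boundary, so H_out = H_in.
T_out = Σ ṁᵢCp,ᵢTᵢ / Σ ṁᵢCp,ᵢ
      = -10216 / 512.32 = -19.941 °C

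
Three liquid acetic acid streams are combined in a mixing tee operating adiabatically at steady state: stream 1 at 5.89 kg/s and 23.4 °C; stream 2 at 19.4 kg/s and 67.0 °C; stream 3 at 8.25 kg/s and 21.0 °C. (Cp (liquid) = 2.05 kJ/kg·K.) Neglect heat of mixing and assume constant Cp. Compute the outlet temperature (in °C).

No heat crosses the boundary, so H_out = H_in.
Σ ṁᵢCp,ᵢTᵢ = 5.89×2.05×23.4 + 19.4×2.05×67.0 + 8.25×2.05×21.0 = 3302.3
Σ ṁᵢCp,ᵢ = 5.89×2.05 + 19.4×2.05 + 8.25×2.05 = 68.757
T_out = 3302.3 / 68.757 = 48.029 °C

T_out = 48.0 °C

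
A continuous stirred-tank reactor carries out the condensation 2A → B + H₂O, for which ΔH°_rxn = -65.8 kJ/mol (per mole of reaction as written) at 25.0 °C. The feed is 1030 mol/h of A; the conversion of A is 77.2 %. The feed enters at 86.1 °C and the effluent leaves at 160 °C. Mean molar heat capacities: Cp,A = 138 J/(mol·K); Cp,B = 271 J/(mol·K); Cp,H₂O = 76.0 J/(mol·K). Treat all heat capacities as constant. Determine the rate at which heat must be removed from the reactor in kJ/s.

Extent of reaction ξ = 0.772 × 1030 / 2 = 397.58 mol/h
Reaction term: ξ·ΔH°_rxn = 397.58 × -65.8 = -26161 kJ/h
Sensible, feed 86.1→25 °C: -8684.8 kJ/h
Outlet flows (mol/h): A 234.84, B 397.58, H₂O 397.58
Sensible, products 25→160 °C: 23000 kJ/h
Q = ΔH = -11846 kJ/h = -3.2905 kW
Heat removed = 3.2905 kJ/s

Q_out = 3.29 kJ/s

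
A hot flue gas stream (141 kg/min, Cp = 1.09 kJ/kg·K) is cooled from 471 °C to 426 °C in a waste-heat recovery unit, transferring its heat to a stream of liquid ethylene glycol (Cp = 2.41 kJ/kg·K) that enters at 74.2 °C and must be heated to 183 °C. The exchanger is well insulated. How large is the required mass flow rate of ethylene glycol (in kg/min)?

Heat released by hot stream: Q = 141 × 1.09 × (471 − 426) = 6916.1 kJ/min
Energy balance on cold side (adiabatic exchanger): Q = ṁ_c·Cp_c·(T_c,out − T_c,in)
ṁ_c = 6916.1 / [2.41 × (183 − 74.2)] = 26.376 kg/min

ṁ_c = 26.4 kg/min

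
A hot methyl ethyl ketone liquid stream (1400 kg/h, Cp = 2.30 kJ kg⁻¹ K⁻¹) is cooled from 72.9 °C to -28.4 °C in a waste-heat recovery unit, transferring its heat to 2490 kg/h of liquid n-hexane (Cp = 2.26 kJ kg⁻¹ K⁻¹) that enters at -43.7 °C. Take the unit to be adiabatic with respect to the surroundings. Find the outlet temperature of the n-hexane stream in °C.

T_c,out = 14.3 °C

Heat released by hot stream: Q = 1400 × 2.30 × (72.9 − -28.4) = 326190 kJ/h
Energy balance on cold side (adiabatic exchanger): Q = ṁ_c·Cp_c·(T_c,out − T_c,in)
T_c,out = -43.7 + 326190/(2490 × 2.26) = 14.264 °C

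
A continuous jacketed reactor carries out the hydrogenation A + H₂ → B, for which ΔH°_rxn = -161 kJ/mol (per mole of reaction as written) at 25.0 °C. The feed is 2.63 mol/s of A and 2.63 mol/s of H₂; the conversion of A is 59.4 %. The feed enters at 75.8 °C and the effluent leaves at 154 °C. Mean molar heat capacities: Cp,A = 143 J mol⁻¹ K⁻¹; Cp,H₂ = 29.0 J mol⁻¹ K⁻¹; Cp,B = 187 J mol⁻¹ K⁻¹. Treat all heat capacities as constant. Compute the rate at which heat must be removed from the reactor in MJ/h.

Q_out = 767 MJ/h

Extent of reaction ξ = 0.594 × 2.63 = 1.5622 mol/s
Reaction term: ξ·ΔH°_rxn = 1.5622 × -161 = -251.52 kJ/s
Sensible, feed 75.8→25 °C: -22.98 kJ/s
Outlet flows (mol/s): A 1.0678, H₂ 1.0678, B 1.5622
Sensible, products 25→154 °C: 61.377 kJ/s
Q = ΔH = -213.12 kJ/s = -213.12 kW
Heat removed = 767.23 MJ/h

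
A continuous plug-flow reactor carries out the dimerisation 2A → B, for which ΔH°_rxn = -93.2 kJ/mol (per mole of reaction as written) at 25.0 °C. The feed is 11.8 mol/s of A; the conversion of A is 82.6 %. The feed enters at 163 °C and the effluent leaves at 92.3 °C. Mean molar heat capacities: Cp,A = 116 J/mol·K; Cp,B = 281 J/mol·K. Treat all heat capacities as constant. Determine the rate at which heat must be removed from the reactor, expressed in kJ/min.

Extent of reaction ξ = 0.826 × 11.8 / 2 = 4.8734 mol/s
Reaction term: ξ·ΔH°_rxn = 4.8734 × -93.2 = -454.2 kJ/s
Sensible, feed 163→25 °C: -188.89 kJ/s
Outlet flows (mol/s): A 2.0532, B 4.8734
Sensible, products 25→92.3 °C: 108.19 kJ/s
Q = ΔH = -534.9 kJ/s = -534.9 kW
Heat removed = 32094 kJ/min

Q_out = 32100 kJ/min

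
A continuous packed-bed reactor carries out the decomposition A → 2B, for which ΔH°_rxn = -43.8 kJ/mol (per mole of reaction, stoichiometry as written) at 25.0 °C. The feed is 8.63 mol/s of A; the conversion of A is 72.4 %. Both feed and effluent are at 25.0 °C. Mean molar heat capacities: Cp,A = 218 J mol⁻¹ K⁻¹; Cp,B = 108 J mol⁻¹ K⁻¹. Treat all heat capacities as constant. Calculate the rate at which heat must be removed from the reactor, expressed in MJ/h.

Extent of reaction ξ = 0.724 × 8.63 = 6.2481 mol/s
Reaction term: ξ·ΔH°_rxn = 6.2481 × -43.8 = -273.67 kJ/s
Q = ΔH = -273.67 kJ/s = -273.67 kW
Heat removed = 985.2 MJ/h

Q_out = 985 MJ/h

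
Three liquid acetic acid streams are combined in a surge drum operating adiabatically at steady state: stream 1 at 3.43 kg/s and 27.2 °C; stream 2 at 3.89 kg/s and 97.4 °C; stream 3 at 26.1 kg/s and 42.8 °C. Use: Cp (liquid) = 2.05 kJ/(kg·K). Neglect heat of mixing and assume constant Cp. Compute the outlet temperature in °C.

T_out = 47.6 °C

Energy balance with Q = 0: Σ ṁᵢCp,ᵢ(T_out − Tᵢ) = 0
T_out = Σ ṁᵢCp,ᵢTᵢ / Σ ṁᵢCp,ᵢ
      = 3258 / 68.511 = 47.554 °C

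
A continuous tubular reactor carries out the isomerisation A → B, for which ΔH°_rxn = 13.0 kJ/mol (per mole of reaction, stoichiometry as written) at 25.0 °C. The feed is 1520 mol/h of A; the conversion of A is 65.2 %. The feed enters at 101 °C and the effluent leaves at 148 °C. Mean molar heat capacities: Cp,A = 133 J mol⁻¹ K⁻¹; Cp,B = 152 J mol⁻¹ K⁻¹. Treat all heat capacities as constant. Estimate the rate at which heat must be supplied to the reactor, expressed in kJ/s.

Q_in = 6.86 kJ/s

Extent of reaction ξ = 0.652 × 1520 = 991.04 mol/h
Reaction term: ξ·ΔH°_rxn = 991.04 × 13.0 = 12884 kJ/h
Sensible, feed 101→25 °C: -15364 kJ/h
Outlet flows (mol/h): A 528.96, B 991.04
Sensible, products 25→148 °C: 27182 kJ/h
Q = ΔH = 24701 kJ/h = 6.8614 kW
Heat supplied = 6.8614 kJ/s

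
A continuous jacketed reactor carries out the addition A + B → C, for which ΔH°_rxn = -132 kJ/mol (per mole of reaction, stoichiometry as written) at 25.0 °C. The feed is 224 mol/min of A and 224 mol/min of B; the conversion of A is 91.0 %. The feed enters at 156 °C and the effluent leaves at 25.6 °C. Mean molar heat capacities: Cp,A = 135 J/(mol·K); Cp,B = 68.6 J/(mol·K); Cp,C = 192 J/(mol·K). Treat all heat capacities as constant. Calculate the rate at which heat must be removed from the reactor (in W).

Q_out = 548000 W

Extent of reaction ξ = 0.910 × 224 = 203.84 mol/min
Reaction term: ξ·ΔH°_rxn = 203.84 × -132 = -26907 kJ/min
Sensible, feed 156→25 °C: -5974.4 kJ/min
Outlet flows (mol/min): A 20.16, B 20.16, C 203.84
Sensible, products 25→25.6 °C: 25.945 kJ/min
Q = ΔH = -32855 kJ/min = -547.59 kW
Heat removed = 547590 W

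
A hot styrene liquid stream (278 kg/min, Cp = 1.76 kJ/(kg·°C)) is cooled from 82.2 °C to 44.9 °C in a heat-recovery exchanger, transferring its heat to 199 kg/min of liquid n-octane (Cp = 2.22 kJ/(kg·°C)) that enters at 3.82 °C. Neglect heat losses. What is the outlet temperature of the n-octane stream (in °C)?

Heat released by hot stream: Q = 278 × 1.76 × (82.2 − 44.9) = 18250 kJ/min
Energy balance on cold side (adiabatic exchanger): Q = ṁ_c·Cp_c·(T_c,out − T_c,in)
T_c,out = 3.82 + 18250/(199 × 2.22) = 45.13 °C

T_c,out = 45.1 °C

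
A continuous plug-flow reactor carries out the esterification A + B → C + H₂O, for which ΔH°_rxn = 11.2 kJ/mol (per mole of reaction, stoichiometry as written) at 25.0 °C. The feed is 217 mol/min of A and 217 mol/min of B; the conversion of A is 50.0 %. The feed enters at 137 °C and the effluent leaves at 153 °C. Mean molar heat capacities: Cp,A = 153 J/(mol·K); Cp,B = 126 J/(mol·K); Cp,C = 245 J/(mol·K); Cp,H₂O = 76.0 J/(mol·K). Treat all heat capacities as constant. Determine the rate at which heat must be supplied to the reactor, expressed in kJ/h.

Extent of reaction ξ = 0.500 × 217 = 108.5 mol/min
Reaction term: ξ·ΔH°_rxn = 108.5 × 11.2 = 1215.2 kJ/min
Sensible, feed 137→25 °C: -6780.8 kJ/min
Outlet flows (mol/min): A 108.5, B 108.5, C 108.5, H₂O 108.5
Sensible, products 25→153 °C: 8332.8 kJ/min
Q = ΔH = 2767.2 kJ/min = 46.12 kW
Heat supplied = 166030 kJ/h

Q_in = 166000 kJ/h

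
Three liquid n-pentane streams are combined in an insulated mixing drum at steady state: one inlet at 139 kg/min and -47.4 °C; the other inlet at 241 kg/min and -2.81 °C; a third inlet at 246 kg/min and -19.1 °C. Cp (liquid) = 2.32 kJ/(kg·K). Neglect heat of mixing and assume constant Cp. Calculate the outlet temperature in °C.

Adiabatic, steady state ⇒ Σ ṁᵢCp,ᵢ(T_out − Tᵢ) = 0
Σ ṁᵢCp,ᵢTᵢ = 139×2.32×-47.4 + 241×2.32×-2.81 + 246×2.32×-19.1 = -27757
Σ ṁᵢCp,ᵢ = 139×2.32 + 241×2.32 + 246×2.32 = 1452.3
T_out = -27757 / 1452.3 = -19.112 °C

T_out = -19.1 °C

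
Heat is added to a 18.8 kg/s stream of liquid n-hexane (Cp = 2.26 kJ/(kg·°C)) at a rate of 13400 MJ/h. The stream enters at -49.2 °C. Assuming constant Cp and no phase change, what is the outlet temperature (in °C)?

Q = 13400 MJ/h = 3722.2 kJ/s
ΔT = Q/(ṁ·Cp) = 3722.2/(18.8×2.26) = 87.606 K
T_out = -49.2 + 87.606 = 38.406 °C

T_out = 38.4 °C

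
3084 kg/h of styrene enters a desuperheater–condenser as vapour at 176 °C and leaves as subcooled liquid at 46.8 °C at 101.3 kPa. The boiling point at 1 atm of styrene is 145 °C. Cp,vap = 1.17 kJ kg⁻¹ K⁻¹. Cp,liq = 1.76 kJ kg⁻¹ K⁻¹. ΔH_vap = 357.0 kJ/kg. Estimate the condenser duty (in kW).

vapour 176→145 °C: -36.27 kJ/kg
condensation at 145 °C: -357 kJ/kg
liquid 145→46.8 °C: -172.83 kJ/kg
Δh = -36.27 + -357 + -172.83 = -566.1 kJ/kg
Q = ṁ·Δh = 3084 kg/h × -566.1 kJ/kg = -1.7459e+06 kJ/h
|Q| = 484.96 kW

Q_c = 485 kW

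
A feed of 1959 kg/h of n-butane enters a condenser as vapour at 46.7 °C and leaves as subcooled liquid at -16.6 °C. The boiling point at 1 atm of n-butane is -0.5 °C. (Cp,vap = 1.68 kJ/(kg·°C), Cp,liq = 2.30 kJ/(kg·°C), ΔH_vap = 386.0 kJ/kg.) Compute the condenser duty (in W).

vapour 46.7→-0.5 °C: -79.296 kJ/kg
condensation at -0.5 °C: -386 kJ/kg
liquid -0.5→-16.6 °C: -37.03 kJ/kg
Δh = -79.296 + -386 + -37.03 = -502.33 kJ/kg
Q = ṁ·Δh = 1959 kg/h × -502.33 kJ/kg = -984060 kJ/h
|Q| = 273.35 kW = 273350 W

Q_c = 273000 W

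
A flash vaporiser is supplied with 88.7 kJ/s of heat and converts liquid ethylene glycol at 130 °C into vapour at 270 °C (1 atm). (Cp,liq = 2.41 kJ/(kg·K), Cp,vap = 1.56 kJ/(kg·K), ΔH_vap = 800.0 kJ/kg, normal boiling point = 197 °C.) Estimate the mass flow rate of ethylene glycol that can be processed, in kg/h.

Δh = 2.41×(197−130) + 800.0 + 1.56×(270−197) = 1075.4 kJ/kg
Q = 88.7 kJ/s = 88.7 kJ/s = 319320 kJ/h
ṁ = Q/Δh = 319320 / 1075.4 = 296.95 kg/h

ṁ = 297 kg/h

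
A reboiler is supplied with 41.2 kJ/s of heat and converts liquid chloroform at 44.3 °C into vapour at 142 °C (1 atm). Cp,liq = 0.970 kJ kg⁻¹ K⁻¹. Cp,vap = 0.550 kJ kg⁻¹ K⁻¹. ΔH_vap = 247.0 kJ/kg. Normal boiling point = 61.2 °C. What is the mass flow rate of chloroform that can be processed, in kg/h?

ṁ = 482 kg/h

Δh = 0.970×(61.2−44.3) + 247.0 + 0.550×(142−61.2) = 307.83 kJ/kg
Q = 41.2 kJ/s = 41.2 kJ/s = 148320 kJ/h
ṁ = Q/Δh = 148320 / 307.83 = 481.82 kg/h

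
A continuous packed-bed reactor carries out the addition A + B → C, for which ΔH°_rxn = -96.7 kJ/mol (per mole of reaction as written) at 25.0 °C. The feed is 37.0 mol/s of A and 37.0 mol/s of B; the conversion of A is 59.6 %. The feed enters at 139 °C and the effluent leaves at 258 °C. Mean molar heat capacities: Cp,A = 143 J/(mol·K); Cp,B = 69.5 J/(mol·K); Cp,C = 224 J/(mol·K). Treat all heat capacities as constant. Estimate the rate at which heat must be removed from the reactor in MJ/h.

Q_out = 4100 MJ/h

Extent of reaction ξ = 0.596 × 37.0 = 22.052 mol/s
Reaction term: ξ·ΔH°_rxn = 22.052 × -96.7 = -2132.4 kJ/s
Sensible, feed 139→25 °C: -896.33 kJ/s
Outlet flows (mol/s): A 14.948, B 14.948, C 22.052
Sensible, products 25→258 °C: 1891.1 kJ/s
Q = ΔH = -1137.7 kJ/s = -1137.7 kW
Heat removed = 4095.7 MJ/h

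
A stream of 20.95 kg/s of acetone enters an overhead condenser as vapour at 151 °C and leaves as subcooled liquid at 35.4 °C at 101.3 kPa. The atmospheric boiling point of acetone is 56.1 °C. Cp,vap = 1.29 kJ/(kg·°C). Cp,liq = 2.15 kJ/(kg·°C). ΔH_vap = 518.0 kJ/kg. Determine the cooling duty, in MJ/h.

Q_c = 51700 MJ/h

vapour 151→56.1 °C: -122.42 kJ/kg
condensation at 56.1 °C: -518 kJ/kg
liquid 56.1→35.4 °C: -44.505 kJ/kg
Δh = -122.42 + -518 + -44.505 = -684.93 kJ/kg
Q = ṁ·Δh = 20.95 kg/s × -684.93 kJ/kg = -14349 kJ/s
|Q| = 14349 kW = 51657 MJ/h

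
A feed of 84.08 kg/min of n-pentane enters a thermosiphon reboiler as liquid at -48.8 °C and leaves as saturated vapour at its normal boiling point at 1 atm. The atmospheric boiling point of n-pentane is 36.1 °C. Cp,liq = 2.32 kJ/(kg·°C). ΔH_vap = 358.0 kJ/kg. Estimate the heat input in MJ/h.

Q = 2800 MJ/h

liquid -48.8→36.1 °C: 196.97 kJ/kg
vaporisation at 36.1 °C: 358 kJ/kg
Δh = 196.97 + 358 = 554.97 kJ/kg
Q = ṁ·Δh = 84.08 kg/min × 554.97 kJ/kg = 46662 kJ/min
|Q| = 777.7 kW = 2799.7 MJ/h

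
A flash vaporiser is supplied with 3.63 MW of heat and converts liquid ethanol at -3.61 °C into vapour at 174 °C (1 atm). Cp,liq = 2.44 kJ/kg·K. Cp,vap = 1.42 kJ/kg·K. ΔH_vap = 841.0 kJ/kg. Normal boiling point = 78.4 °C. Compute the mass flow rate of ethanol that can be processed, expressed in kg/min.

ṁ = 185 kg/min

Δh = 2.44×(78.4−-3.61) + 841.0 + 1.42×(174−78.4) = 1176.9 kJ/kg
Q = 3.63 MW = 3630 kJ/s = 217800 kJ/min
ṁ = Q/Δh = 217800 / 1176.9 = 185.07 kg/min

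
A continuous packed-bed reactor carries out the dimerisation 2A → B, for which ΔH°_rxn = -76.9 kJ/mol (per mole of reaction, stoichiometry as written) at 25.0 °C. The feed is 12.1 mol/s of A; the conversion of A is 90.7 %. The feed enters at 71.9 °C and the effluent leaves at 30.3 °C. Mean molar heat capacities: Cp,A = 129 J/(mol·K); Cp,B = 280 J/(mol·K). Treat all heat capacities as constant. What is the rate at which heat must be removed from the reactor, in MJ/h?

Extent of reaction ξ = 0.907 × 12.1 / 2 = 5.4874 mol/s
Reaction term: ξ·ΔH°_rxn = 5.4874 × -76.9 = -421.98 kJ/s
Sensible, feed 71.9→25 °C: -73.206 kJ/s
Outlet flows (mol/s): A 1.1253, B 5.4874
Sensible, products 25→30.3 °C: 8.9126 kJ/s
Q = ΔH = -486.27 kJ/s = -486.27 kW
Heat removed = 1750.6 MJ/h

Q_out = 1750 MJ/h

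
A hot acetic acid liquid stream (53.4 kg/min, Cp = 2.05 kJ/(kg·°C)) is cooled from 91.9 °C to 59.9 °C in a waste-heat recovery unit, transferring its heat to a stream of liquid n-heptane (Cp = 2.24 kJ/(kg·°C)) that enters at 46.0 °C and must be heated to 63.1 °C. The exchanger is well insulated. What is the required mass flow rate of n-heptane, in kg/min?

ṁ_c = 91.5 kg/min

Heat released by hot stream: Q = 53.4 × 2.05 × (91.9 − 59.9) = 3503 kJ/min
Energy balance on cold side (adiabatic exchanger): Q = ṁ_c·Cp_c·(T_c,out − T_c,in)
ṁ_c = 3503 / [2.24 × (63.1 − 46.0)] = 91.454 kg/min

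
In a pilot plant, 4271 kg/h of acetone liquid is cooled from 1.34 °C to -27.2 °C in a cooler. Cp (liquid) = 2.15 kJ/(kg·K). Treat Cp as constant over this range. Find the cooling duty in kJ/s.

Q_c = 72.8 kJ/s

Q = ṁ·Cp·ΔT = 4271 × 2.15 × (-27.2 − 1.34) = -262070 kJ/h
Converting: 262070 / 3600 s = 72.798 kW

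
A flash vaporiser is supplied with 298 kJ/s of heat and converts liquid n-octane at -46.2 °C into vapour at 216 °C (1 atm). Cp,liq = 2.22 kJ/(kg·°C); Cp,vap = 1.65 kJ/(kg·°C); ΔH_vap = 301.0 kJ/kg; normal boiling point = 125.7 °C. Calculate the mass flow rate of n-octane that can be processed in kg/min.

ṁ = 21.5 kg/min

Δh = 2.22×(125.7−-46.2) + 301.0 + 1.65×(216−125.7) = 831.61 kJ/kg
Q = 298 kJ/s = 298 kJ/s = 17880 kJ/min
ṁ = Q/Δh = 17880 / 831.61 = 21.5 kg/min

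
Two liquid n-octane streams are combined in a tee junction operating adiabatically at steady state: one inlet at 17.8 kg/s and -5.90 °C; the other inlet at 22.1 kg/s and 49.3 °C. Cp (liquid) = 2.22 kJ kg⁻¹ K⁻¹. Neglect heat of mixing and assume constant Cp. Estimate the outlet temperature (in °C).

Energy balance with Q = 0: Σ ṁᵢCp,ᵢ(T_out − Tᵢ) = 0
T_out = Σ ṁᵢCp,ᵢTᵢ / Σ ṁᵢCp,ᵢ
      = 2185.6 / 88.578 = 24.674 °C

T_out = 24.7 °C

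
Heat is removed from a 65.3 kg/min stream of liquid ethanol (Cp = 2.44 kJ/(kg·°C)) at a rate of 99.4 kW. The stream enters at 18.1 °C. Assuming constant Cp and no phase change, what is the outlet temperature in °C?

Q = 99.4 kW = 5964 kJ/min
ΔT = Q/(ṁ·Cp) = 5964/(65.3×2.44) = 37.431 K
T_out = 18.1 − 37.431 = -19.331 °C

T_out = -19.3 °C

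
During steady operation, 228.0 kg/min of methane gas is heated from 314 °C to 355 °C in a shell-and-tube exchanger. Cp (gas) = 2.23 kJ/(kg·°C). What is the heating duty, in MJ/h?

Q = ṁ·Cp·ΔT = 228.0 × 2.23 × (355 − 314) = 20846 kJ/min
Converting: 20846 / 60 s = 347.43 kW
Heating duty = 1250.8 MJ/h

Q = 1250 MJ/h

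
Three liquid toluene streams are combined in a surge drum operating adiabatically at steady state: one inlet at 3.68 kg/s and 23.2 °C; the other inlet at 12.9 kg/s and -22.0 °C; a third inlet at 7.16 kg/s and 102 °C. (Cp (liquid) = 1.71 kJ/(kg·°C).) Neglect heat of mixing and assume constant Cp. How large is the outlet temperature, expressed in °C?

Adiabatic, steady state ⇒ Σ ṁᵢCp,ᵢ(T_out − Tᵢ) = 0
Σ ṁᵢCp,ᵢTᵢ = 3.68×1.71×23.2 + 12.9×1.71×-22.0 + 7.16×1.71×102 = 909.54
Σ ṁᵢCp,ᵢ = 3.68×1.71 + 12.9×1.71 + 7.16×1.71 = 40.595
T_out = 909.54 / 40.595 = 22.405 °C

T_out = 22.4 °C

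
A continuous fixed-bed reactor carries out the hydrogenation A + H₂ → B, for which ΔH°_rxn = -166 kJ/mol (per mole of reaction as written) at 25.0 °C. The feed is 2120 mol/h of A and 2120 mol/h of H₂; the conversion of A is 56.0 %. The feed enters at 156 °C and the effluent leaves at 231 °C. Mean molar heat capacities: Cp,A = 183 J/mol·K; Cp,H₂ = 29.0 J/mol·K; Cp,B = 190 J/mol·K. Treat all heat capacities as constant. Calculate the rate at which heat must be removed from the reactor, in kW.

Q_out = 46.9 kW

Extent of reaction ξ = 0.560 × 2120 = 1187.2 mol/h
Reaction term: ξ·ΔH°_rxn = 1187.2 × -166 = -197080 kJ/h
Sensible, feed 156→25 °C: -58877 kJ/h
Outlet flows (mol/h): A 932.8, H₂ 932.8, B 1187.2
Sensible, products 25→231 °C: 87204 kJ/h
Q = ΔH = -168750 kJ/h = -46.874 kW
Heat removed = 46.874 kW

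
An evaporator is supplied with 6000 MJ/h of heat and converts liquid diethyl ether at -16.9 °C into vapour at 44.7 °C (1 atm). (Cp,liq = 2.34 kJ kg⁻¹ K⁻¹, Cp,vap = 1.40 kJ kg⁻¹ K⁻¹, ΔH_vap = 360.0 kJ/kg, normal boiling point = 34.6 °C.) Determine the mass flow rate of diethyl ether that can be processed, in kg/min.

ṁ = 202 kg/min

Δh = 2.34×(34.6−-16.9) + 360.0 + 1.40×(44.7−34.6) = 494.65 kJ/kg
Q = 6000 MJ/h = 1666.7 kJ/s = 100000 kJ/min
ṁ = Q/Δh = 100000 / 494.65 = 202.16 kg/min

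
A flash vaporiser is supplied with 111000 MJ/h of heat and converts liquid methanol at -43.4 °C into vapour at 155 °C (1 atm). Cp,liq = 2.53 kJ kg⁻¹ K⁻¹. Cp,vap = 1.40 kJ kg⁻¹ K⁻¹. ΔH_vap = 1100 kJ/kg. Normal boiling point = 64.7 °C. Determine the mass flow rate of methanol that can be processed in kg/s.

Δh = 2.53×(64.7−-43.4) + 1100 + 1.40×(155−64.7) = 1499.9 kJ/kg
Q = 111000 MJ/h = 30833 kJ/s = 30833 kJ/s
ṁ = Q/Δh = 30833 / 1499.9 = 20.557 kg/s

ṁ = 20.6 kg/s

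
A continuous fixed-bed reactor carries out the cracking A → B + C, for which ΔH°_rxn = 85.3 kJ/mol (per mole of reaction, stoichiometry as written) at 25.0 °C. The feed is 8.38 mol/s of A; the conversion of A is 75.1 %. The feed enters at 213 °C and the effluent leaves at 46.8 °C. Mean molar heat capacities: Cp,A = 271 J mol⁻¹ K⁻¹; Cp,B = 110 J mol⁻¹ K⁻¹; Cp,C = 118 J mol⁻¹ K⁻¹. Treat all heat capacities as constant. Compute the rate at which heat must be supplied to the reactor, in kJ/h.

Extent of reaction ξ = 0.751 × 8.38 = 6.2934 mol/s
Reaction term: ξ·ΔH°_rxn = 6.2934 × 85.3 = 536.83 kJ/s
Sensible, feed 213→25 °C: -426.94 kJ/s
Outlet flows (mol/s): A 2.0866, B 6.2934, C 6.2934
Sensible, products 25→46.8 °C: 43.608 kJ/s
Q = ΔH = 153.49 kJ/s = 153.49 kW
Heat supplied = 552560 kJ/h

Q_in = 553000 kJ/h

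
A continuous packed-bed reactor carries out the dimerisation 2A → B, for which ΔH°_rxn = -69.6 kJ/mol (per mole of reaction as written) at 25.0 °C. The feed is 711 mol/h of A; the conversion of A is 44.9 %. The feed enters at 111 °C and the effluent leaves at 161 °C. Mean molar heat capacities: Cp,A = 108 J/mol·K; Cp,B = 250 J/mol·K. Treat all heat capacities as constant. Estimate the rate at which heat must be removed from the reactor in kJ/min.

Q_out = 109 kJ/min

Extent of reaction ξ = 0.449 × 711 / 2 = 159.62 mol/h
Reaction term: ξ·ΔH°_rxn = 159.62 × -69.6 = -11110 kJ/h
Sensible, feed 111→25 °C: -6603.8 kJ/h
Outlet flows (mol/h): A 391.76, B 159.62
Sensible, products 25→161 °C: 11181 kJ/h
Q = ΔH = -6532 kJ/h = -1.8145 kW
Heat removed = 108.87 kJ/min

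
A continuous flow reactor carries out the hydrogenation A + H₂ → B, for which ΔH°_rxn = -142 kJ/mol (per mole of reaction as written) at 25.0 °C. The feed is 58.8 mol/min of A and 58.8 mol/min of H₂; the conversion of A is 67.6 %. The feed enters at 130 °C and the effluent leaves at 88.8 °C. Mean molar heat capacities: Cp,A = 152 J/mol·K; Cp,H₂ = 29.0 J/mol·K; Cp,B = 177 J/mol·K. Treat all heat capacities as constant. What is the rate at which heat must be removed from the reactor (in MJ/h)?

Q_out = 366 MJ/h

Extent of reaction ξ = 0.676 × 58.8 = 39.749 mol/min
Reaction term: ξ·ΔH°_rxn = 39.749 × -142 = -5644.3 kJ/min
Sensible, feed 130→25 °C: -1117.5 kJ/min
Outlet flows (mol/min): A 19.051, H₂ 19.051, B 39.749
Sensible, products 25→88.8 °C: 668.87 kJ/min
Q = ΔH = -6093 kJ/min = -101.55 kW
Heat removed = 365.58 MJ/h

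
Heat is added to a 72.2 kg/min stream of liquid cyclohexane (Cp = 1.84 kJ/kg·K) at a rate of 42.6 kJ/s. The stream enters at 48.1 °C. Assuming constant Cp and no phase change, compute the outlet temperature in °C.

Q = 42.6 kJ/s = 2556 kJ/min
ΔT = Q/(ṁ·Cp) = 2556/(72.2×1.84) = 19.24 K
T_out = 48.1 + 19.24 = 67.34 °C

T_out = 67.3 °C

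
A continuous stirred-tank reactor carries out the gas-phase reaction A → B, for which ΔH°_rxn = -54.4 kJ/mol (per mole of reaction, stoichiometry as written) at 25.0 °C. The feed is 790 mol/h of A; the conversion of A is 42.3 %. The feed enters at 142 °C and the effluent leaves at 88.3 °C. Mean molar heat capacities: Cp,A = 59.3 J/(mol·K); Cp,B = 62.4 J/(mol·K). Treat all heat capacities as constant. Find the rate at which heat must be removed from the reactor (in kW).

Q_out = 5.73 kW

Extent of reaction ξ = 0.423 × 790 = 334.17 mol/h
Reaction term: ξ·ΔH°_rxn = 334.17 × -54.4 = -18179 kJ/h
Sensible, feed 142→25 °C: -5481.1 kJ/h
Outlet flows (mol/h): A 455.83, B 334.17
Sensible, products 25→88.3 °C: 3031 kJ/h
Q = ΔH = -20629 kJ/h = -5.7303 kW
Heat removed = 5.7303 kW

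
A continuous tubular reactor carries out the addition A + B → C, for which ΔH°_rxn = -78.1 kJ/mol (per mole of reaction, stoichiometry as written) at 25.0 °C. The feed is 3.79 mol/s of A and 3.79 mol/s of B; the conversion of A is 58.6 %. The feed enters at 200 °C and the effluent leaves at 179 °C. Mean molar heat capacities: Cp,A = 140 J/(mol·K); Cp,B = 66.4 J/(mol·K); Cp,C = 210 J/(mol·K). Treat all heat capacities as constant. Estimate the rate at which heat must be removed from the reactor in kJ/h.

Q_out = 679000 kJ/h

Extent of reaction ξ = 0.586 × 3.79 = 2.2209 mol/s
Reaction term: ξ·ΔH°_rxn = 2.2209 × -78.1 = -173.46 kJ/s
Sensible, feed 200→25 °C: -136.89 kJ/s
Outlet flows (mol/s): A 1.5691, B 1.5691, C 2.2209
Sensible, products 25→179 °C: 121.7 kJ/s
Q = ΔH = -188.65 kJ/s = -188.65 kW
Heat removed = 679150 kJ/h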